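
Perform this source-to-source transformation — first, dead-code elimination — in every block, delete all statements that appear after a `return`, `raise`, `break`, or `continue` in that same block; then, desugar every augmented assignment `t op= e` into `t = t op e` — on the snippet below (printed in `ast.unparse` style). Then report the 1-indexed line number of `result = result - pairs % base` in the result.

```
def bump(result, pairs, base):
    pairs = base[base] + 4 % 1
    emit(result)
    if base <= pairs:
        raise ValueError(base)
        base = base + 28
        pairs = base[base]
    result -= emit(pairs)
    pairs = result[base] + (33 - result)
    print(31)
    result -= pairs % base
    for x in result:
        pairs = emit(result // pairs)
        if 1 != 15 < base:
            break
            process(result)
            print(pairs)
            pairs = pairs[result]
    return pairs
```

9

Transformed code:
def bump(result, pairs, base):
    pairs = base[base] + 4 % 1
    emit(result)
    if base <= pairs:
        raise ValueError(base)
    result = result - emit(pairs)
    pairs = result[base] + (33 - result)
    print(31)
    result = result - pairs % base
    for x in result:
        pairs = emit(result // pairs)
        if 1 != 15 < base:
            break
    return pairs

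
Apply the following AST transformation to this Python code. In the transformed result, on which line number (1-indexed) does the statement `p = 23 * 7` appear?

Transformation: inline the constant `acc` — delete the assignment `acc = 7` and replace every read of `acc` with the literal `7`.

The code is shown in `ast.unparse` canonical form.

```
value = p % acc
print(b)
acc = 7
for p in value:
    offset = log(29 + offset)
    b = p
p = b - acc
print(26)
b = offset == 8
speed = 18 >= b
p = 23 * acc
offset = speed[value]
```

Transformed code:
value = p % 7
print(b)
for p in value:
    offset = log(29 + offset)
    b = p
p = b - 7
print(26)
b = offset == 8
speed = 18 >= b
p = 23 * 7
offset = speed[value]

10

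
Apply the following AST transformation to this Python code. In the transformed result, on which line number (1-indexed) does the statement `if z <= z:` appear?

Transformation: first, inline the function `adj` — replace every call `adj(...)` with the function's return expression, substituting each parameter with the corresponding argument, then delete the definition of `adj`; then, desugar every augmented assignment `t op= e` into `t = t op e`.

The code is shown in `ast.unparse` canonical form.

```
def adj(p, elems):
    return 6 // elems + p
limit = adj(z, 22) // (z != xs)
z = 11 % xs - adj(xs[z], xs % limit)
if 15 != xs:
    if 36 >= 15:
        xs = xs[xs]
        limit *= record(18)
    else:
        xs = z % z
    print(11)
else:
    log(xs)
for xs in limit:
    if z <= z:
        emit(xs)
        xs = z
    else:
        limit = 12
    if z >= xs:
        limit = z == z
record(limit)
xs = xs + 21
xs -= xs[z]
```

13

Transformed code:
limit = (6 // 22 + z) // (z != xs)
z = 11 % xs - (6 // (xs % limit) + xs[z])
if 15 != xs:
    if 36 >= 15:
        xs = xs[xs]
        limit = limit * record(18)
    else:
        xs = z % z
    print(11)
else:
    log(xs)
for xs in limit:
    if z <= z:
        emit(xs)
        xs = z
    else:
        limit = 12
    if z >= xs:
        limit = z == z
record(limit)
xs = xs + 21
xs = xs - xs[z]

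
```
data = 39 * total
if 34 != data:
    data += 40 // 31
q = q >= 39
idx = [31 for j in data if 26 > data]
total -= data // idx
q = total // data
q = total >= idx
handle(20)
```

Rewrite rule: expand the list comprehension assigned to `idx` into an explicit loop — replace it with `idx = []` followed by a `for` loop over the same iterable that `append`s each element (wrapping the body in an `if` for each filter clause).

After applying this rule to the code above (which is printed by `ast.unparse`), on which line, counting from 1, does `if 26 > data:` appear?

Transformed code:
data = 39 * total
if 34 != data:
    data += 40 // 31
q = q >= 39
idx = []
for j in data:
    if 26 > data:
        idx.append(31)
total -= data // idx
q = total // data
q = total >= idx
handle(20)

7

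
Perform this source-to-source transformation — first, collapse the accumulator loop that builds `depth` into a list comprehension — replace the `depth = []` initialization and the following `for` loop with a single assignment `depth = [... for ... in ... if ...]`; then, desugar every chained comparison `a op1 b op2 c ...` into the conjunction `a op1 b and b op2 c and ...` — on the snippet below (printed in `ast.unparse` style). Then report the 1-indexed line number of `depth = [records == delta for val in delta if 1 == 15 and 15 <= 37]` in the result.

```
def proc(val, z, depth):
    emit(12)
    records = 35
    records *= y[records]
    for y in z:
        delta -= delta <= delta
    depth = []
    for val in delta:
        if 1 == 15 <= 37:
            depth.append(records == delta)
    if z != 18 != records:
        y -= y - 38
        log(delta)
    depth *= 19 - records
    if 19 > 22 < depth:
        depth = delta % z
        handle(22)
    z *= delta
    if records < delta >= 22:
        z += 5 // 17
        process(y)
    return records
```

7

Transformed code:
def proc(val, z, depth):
    emit(12)
    records = 35
    records *= y[records]
    for y in z:
        delta -= delta <= delta
    depth = [records == delta for val in delta if 1 == 15 and 15 <= 37]
    if z != 18 and 18 != records:
        y -= y - 38
        log(delta)
    depth *= 19 - records
    if 19 > 22 and 22 < depth:
        depth = delta % z
        handle(22)
    z *= delta
    if records < delta and delta >= 22:
        z += 5 // 17
        process(y)
    return records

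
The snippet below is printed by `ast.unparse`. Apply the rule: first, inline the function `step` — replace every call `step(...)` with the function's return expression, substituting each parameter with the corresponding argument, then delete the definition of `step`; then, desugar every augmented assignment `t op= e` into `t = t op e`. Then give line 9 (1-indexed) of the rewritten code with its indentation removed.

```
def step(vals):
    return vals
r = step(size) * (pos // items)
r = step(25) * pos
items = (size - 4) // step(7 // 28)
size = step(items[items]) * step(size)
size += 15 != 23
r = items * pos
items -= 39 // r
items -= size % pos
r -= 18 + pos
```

r = r - (18 + pos)

Transformed code:
r = size * (pos // items)
r = 25 * pos
items = (size - 4) // (7 // 28)
size = items[items] * size
size = size + (15 != 23)
r = items * pos
items = items - 39 // r
items = items - size % pos
r = r - (18 + pos)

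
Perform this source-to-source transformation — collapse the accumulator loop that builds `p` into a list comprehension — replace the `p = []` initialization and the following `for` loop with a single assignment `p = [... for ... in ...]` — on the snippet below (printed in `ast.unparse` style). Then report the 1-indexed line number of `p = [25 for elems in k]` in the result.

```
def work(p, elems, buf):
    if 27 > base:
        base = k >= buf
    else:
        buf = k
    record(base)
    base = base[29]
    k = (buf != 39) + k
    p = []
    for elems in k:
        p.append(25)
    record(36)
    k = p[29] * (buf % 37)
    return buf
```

9

Transformed code:
def work(p, elems, buf):
    if 27 > base:
        base = k >= buf
    else:
        buf = k
    record(base)
    base = base[29]
    k = (buf != 39) + k
    p = [25 for elems in k]
    record(36)
    k = p[29] * (buf % 37)
    return buf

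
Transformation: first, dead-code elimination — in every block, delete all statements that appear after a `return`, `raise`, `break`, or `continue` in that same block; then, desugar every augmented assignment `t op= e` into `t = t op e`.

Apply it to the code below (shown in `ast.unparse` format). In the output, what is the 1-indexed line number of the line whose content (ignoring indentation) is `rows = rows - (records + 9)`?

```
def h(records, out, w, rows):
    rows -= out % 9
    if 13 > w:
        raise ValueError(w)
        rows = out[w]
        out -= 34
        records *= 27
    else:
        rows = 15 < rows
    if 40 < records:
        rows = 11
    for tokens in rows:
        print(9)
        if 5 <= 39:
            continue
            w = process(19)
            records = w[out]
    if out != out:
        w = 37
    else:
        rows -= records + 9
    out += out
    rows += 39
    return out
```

16

Transformed code:
def h(records, out, w, rows):
    rows = rows - out % 9
    if 13 > w:
        raise ValueError(w)
    else:
        rows = 15 < rows
    if 40 < records:
        rows = 11
    for tokens in rows:
        print(9)
        if 5 <= 39:
            continue
    if out != out:
        w = 37
    else:
        rows = rows - (records + 9)
    out = out + out
    rows = rows + 39
    return out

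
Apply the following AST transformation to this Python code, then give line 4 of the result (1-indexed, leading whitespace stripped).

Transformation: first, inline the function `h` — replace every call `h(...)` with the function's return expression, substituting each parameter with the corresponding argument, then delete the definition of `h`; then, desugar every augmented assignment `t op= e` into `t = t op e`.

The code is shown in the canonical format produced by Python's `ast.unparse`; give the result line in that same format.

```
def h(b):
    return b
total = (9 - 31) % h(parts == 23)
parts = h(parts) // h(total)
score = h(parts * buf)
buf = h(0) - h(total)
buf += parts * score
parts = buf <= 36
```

buf = 0 - total

Transformed code:
total = (9 - 31) % (parts == 23)
parts = parts // total
score = parts * buf
buf = 0 - total
buf = buf + parts * score
parts = buf <= 36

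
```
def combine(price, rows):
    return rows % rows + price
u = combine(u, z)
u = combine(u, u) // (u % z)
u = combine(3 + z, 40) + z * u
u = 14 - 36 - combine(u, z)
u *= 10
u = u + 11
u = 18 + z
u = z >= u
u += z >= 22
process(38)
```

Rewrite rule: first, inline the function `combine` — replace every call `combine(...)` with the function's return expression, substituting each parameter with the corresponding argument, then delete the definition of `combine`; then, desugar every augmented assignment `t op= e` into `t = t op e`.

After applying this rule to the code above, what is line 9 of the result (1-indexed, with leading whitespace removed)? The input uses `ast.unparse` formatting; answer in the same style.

Transformed code:
u = z % z + u
u = (u % u + u) // (u % z)
u = 40 % 40 + (3 + z) + z * u
u = 14 - 36 - (z % z + u)
u = u * 10
u = u + 11
u = 18 + z
u = z >= u
u = u + (z >= 22)
process(38)

u = u + (z >= 22)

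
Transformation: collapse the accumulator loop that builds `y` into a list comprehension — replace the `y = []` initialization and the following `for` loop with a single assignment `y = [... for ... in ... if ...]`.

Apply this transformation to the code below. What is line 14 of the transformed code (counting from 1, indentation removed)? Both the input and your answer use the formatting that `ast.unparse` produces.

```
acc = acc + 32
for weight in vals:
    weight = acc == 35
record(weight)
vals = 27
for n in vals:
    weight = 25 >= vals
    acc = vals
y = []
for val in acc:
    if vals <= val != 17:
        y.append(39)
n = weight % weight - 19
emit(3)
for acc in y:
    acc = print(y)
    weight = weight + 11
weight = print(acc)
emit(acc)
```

weight = weight + 11

Transformed code:
acc = acc + 32
for weight in vals:
    weight = acc == 35
record(weight)
vals = 27
for n in vals:
    weight = 25 >= vals
    acc = vals
y = [39 for val in acc if vals <= val != 17]
n = weight % weight - 19
emit(3)
for acc in y:
    acc = print(y)
    weight = weight + 11
weight = print(acc)
emit(acc)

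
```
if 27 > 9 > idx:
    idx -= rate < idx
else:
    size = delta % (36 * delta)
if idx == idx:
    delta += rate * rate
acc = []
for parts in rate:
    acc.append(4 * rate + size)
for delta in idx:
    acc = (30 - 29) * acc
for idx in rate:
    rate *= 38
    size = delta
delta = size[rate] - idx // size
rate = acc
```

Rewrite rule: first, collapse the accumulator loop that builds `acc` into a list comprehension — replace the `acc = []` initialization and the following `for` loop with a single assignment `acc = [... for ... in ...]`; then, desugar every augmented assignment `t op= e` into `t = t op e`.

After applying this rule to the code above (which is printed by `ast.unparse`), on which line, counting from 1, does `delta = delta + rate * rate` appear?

Transformed code:
if 27 > 9 > idx:
    idx = idx - (rate < idx)
else:
    size = delta % (36 * delta)
if idx == idx:
    delta = delta + rate * rate
acc = [4 * rate + size for parts in rate]
for delta in idx:
    acc = (30 - 29) * acc
for idx in rate:
    rate = rate * 38
    size = delta
delta = size[rate] - idx // size
rate = acc

6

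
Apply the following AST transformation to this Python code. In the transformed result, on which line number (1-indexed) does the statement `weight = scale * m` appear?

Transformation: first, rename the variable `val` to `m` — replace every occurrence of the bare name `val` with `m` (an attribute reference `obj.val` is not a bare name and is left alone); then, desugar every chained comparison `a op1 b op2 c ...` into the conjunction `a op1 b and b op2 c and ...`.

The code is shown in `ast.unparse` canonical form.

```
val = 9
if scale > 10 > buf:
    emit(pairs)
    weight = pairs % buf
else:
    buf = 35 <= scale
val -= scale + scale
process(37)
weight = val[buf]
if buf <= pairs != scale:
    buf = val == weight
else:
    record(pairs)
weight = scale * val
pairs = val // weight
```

Transformed code:
m = 9
if scale > 10 and 10 > buf:
    emit(pairs)
    weight = pairs % buf
else:
    buf = 35 <= scale
m -= scale + scale
process(37)
weight = m[buf]
if buf <= pairs and pairs != scale:
    buf = m == weight
else:
    record(pairs)
weight = scale * m
pairs = m // weight

14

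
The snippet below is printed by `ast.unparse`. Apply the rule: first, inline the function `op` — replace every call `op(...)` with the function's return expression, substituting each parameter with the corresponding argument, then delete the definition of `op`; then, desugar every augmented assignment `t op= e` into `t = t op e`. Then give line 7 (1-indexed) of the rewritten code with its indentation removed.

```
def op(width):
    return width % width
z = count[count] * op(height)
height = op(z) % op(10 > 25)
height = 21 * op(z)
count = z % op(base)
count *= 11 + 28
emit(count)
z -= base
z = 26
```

Transformed code:
z = count[count] * (height % height)
height = z % z % ((10 > 25) % (10 > 25))
height = 21 * (z % z)
count = z % (base % base)
count = count * (11 + 28)
emit(count)
z = z - base
z = 26

z = z - base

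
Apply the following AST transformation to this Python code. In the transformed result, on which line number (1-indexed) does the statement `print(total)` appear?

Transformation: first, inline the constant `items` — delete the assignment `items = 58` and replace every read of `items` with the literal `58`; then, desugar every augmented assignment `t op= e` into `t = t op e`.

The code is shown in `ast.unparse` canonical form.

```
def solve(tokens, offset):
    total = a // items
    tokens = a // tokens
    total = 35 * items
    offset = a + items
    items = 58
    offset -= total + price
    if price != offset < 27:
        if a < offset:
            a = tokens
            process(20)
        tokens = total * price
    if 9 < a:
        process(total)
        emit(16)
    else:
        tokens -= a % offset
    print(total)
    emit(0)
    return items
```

17

Transformed code:
def solve(tokens, offset):
    total = a // 58
    tokens = a // tokens
    total = 35 * 58
    offset = a + 58
    offset = offset - (total + price)
    if price != offset < 27:
        if a < offset:
            a = tokens
            process(20)
        tokens = total * price
    if 9 < a:
        process(total)
        emit(16)
    else:
        tokens = tokens - a % offset
    print(total)
    emit(0)
    return 58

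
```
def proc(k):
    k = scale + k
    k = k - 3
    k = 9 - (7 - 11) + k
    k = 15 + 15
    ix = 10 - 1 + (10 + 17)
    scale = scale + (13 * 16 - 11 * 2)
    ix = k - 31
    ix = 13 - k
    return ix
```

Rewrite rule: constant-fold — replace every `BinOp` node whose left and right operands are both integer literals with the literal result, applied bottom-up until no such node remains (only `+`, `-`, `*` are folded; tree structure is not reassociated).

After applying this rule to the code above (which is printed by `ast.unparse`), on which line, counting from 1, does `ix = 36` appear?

Transformed code:
def proc(k):
    k = scale + k
    k = k - 3
    k = 13 + k
    k = 30
    ix = 36
    scale = scale + 186
    ix = k - 31
    ix = 13 - k
    return ix

6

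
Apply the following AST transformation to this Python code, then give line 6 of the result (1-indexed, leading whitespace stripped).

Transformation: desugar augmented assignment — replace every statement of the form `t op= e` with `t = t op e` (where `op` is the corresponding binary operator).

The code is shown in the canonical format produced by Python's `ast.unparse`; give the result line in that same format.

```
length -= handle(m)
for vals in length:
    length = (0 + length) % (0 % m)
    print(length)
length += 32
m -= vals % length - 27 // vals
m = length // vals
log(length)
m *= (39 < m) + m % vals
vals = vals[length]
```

Transformed code:
length = length - handle(m)
for vals in length:
    length = (0 + length) % (0 % m)
    print(length)
length = length + 32
m = m - (vals % length - 27 // vals)
m = length // vals
log(length)
m = m * ((39 < m) + m % vals)
vals = vals[length]

m = m - (vals % length - 27 // vals)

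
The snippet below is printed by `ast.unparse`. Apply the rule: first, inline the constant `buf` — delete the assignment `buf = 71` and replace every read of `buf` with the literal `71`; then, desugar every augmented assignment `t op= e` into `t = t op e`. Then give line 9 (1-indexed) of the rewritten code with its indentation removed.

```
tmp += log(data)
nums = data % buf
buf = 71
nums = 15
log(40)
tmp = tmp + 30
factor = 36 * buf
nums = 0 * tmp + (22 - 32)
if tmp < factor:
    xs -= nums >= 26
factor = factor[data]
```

Transformed code:
tmp = tmp + log(data)
nums = data % 71
nums = 15
log(40)
tmp = tmp + 30
factor = 36 * 71
nums = 0 * tmp + (22 - 32)
if tmp < factor:
    xs = xs - (nums >= 26)
factor = factor[data]

xs = xs - (nums >= 26)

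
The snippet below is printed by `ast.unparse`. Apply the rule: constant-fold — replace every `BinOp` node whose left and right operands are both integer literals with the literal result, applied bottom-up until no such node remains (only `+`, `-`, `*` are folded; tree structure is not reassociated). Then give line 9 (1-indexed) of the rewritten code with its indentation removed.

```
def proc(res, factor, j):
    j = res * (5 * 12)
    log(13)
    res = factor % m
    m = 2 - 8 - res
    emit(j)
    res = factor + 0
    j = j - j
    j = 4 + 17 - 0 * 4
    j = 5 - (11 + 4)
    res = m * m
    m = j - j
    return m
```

j = 21

Transformed code:
def proc(res, factor, j):
    j = res * 60
    log(13)
    res = factor % m
    m = -6 - res
    emit(j)
    res = factor + 0
    j = j - j
    j = 21
    j = -10
    res = m * m
    m = j - j
    return m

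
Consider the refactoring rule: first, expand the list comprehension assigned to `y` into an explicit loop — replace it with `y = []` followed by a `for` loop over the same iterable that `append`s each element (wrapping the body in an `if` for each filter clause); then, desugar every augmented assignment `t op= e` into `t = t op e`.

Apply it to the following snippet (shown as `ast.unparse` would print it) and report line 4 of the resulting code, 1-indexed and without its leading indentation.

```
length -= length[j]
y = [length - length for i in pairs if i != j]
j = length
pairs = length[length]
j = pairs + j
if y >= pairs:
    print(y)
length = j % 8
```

if i != j:

Transformed code:
length = length - length[j]
y = []
for i in pairs:
    if i != j:
        y.append(length - length)
j = length
pairs = length[length]
j = pairs + j
if y >= pairs:
    print(y)
length = j % 8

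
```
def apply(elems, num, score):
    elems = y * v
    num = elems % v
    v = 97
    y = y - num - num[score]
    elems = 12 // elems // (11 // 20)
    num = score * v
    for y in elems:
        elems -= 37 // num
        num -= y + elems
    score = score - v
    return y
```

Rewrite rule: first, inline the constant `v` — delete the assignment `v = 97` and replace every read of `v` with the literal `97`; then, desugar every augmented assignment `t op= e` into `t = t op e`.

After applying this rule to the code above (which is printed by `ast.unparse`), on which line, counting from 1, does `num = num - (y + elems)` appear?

9

Transformed code:
def apply(elems, num, score):
    elems = y * 97
    num = elems % 97
    y = y - num - num[score]
    elems = 12 // elems // (11 // 20)
    num = score * 97
    for y in elems:
        elems = elems - 37 // num
        num = num - (y + elems)
    score = score - 97
    return y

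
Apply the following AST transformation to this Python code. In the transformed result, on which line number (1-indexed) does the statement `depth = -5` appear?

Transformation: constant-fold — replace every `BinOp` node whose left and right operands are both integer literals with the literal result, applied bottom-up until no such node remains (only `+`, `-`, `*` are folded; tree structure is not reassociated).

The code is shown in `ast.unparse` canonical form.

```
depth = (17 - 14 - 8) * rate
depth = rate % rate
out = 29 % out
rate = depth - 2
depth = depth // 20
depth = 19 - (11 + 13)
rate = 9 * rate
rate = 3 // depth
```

Transformed code:
depth = -5 * rate
depth = rate % rate
out = 29 % out
rate = depth - 2
depth = depth // 20
depth = -5
rate = 9 * rate
rate = 3 // depth

6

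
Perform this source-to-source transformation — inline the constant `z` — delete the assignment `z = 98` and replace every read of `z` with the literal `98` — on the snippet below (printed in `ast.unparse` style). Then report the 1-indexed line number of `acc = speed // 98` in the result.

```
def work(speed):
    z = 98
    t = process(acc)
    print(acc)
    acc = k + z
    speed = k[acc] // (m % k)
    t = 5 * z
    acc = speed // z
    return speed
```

7

Transformed code:
def work(speed):
    t = process(acc)
    print(acc)
    acc = k + 98
    speed = k[acc] // (m % k)
    t = 5 * 98
    acc = speed // 98
    return speed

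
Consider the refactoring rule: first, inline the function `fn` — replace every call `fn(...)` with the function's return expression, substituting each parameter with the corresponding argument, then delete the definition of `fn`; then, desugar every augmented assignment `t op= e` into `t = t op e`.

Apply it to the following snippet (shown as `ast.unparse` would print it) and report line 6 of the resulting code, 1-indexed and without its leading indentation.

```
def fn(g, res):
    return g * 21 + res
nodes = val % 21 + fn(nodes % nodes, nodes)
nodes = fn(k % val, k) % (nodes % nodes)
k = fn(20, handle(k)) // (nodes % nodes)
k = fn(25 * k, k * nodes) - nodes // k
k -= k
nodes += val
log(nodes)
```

Transformed code:
nodes = val % 21 + (nodes % nodes * 21 + nodes)
nodes = (k % val * 21 + k) % (nodes % nodes)
k = (20 * 21 + handle(k)) // (nodes % nodes)
k = 25 * k * 21 + k * nodes - nodes // k
k = k - k
nodes = nodes + val
log(nodes)

nodes = nodes + val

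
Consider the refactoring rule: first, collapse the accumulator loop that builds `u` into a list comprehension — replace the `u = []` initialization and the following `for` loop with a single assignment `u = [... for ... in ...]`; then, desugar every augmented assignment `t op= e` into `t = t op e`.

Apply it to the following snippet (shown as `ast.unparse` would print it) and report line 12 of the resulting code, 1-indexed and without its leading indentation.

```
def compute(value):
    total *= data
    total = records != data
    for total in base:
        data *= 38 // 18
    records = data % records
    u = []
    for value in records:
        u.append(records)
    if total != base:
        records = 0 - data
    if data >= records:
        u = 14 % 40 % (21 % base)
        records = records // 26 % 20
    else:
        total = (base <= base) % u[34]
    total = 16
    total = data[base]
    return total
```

records = records // 26 % 20

Transformed code:
def compute(value):
    total = total * data
    total = records != data
    for total in base:
        data = data * (38 // 18)
    records = data % records
    u = [records for value in records]
    if total != base:
        records = 0 - data
    if data >= records:
        u = 14 % 40 % (21 % base)
        records = records // 26 % 20
    else:
        total = (base <= base) % u[34]
    total = 16
    total = data[base]
    return total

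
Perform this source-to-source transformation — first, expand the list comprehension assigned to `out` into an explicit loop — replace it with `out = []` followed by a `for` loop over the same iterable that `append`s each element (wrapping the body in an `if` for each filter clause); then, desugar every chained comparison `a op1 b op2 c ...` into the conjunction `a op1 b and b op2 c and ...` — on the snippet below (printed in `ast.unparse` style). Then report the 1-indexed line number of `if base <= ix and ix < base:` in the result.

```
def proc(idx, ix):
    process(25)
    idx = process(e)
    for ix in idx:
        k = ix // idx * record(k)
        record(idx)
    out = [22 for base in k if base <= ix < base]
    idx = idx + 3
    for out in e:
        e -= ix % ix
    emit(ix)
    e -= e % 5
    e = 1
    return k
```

Transformed code:
def proc(idx, ix):
    process(25)
    idx = process(e)
    for ix in idx:
        k = ix // idx * record(k)
        record(idx)
    out = []
    for base in k:
        if base <= ix and ix < base:
            out.append(22)
    idx = idx + 3
    for out in e:
        e -= ix % ix
    emit(ix)
    e -= e % 5
    e = 1
    return k

9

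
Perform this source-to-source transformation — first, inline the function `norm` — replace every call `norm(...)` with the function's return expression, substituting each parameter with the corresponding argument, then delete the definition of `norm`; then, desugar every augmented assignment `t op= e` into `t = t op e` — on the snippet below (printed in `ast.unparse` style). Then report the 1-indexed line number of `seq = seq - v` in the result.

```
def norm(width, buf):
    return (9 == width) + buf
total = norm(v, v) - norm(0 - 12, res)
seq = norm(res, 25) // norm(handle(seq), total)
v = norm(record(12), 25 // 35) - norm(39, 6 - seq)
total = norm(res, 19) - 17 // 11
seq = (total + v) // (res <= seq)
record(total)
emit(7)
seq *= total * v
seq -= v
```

Transformed code:
total = (9 == v) + v - ((9 == 0 - 12) + res)
seq = ((9 == res) + 25) // ((9 == handle(seq)) + total)
v = (9 == record(12)) + 25 // 35 - ((9 == 39) + (6 - seq))
total = (9 == res) + 19 - 17 // 11
seq = (total + v) // (res <= seq)
record(total)
emit(7)
seq = seq * (total * v)
seq = seq - v

9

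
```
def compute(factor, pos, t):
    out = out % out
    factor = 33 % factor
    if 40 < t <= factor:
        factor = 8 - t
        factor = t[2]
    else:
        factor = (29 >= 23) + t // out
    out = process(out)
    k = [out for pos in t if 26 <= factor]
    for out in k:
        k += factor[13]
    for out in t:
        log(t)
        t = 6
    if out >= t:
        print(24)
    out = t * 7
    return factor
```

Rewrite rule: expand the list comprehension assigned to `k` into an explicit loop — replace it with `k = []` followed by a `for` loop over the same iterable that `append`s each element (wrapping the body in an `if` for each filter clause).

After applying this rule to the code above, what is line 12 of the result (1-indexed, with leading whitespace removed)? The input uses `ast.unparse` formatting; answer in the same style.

if 26 <= factor:

Transformed code:
def compute(factor, pos, t):
    out = out % out
    factor = 33 % factor
    if 40 < t <= factor:
        factor = 8 - t
        factor = t[2]
    else:
        factor = (29 >= 23) + t // out
    out = process(out)
    k = []
    for pos in t:
        if 26 <= factor:
            k.append(out)
    for out in k:
        k += factor[13]
    for out in t:
        log(t)
        t = 6
    if out >= t:
        print(24)
    out = t * 7
    return factor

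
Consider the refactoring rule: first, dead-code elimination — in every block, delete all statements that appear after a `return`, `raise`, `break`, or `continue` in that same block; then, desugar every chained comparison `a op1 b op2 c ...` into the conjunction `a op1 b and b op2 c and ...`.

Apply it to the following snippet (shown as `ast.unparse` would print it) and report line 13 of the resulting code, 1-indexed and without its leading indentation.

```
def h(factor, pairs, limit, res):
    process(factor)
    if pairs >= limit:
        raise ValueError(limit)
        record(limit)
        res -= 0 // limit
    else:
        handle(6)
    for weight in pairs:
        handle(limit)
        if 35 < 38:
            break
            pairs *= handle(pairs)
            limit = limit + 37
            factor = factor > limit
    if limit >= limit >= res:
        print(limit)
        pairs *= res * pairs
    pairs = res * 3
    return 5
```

pairs *= res * pairs

Transformed code:
def h(factor, pairs, limit, res):
    process(factor)
    if pairs >= limit:
        raise ValueError(limit)
    else:
        handle(6)
    for weight in pairs:
        handle(limit)
        if 35 < 38:
            break
    if limit >= limit and limit >= res:
        print(limit)
        pairs *= res * pairs
    pairs = res * 3
    return 5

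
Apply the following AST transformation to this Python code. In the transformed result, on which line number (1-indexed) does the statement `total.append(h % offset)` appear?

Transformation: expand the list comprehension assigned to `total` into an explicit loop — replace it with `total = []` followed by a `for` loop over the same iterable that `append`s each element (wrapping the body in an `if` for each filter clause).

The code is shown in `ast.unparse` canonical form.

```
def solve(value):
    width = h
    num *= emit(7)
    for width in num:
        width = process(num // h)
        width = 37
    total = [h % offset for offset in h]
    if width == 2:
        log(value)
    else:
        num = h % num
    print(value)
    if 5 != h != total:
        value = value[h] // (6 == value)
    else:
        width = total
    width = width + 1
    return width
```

Transformed code:
def solve(value):
    width = h
    num *= emit(7)
    for width in num:
        width = process(num // h)
        width = 37
    total = []
    for offset in h:
        total.append(h % offset)
    if width == 2:
        log(value)
    else:
        num = h % num
    print(value)
    if 5 != h != total:
        value = value[h] // (6 == value)
    else:
        width = total
    width = width + 1
    return width

9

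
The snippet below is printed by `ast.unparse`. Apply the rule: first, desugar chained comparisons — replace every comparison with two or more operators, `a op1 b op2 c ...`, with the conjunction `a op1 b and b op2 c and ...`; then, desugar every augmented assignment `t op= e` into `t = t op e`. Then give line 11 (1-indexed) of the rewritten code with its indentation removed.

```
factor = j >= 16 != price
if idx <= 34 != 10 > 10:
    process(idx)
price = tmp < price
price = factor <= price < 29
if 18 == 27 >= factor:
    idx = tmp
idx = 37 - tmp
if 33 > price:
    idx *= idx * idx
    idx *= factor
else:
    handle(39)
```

idx = idx * factor

Transformed code:
factor = j >= 16 and 16 != price
if idx <= 34 and 34 != 10 and (10 > 10):
    process(idx)
price = tmp < price
price = factor <= price and price < 29
if 18 == 27 and 27 >= factor:
    idx = tmp
idx = 37 - tmp
if 33 > price:
    idx = idx * (idx * idx)
    idx = idx * factor
else:
    handle(39)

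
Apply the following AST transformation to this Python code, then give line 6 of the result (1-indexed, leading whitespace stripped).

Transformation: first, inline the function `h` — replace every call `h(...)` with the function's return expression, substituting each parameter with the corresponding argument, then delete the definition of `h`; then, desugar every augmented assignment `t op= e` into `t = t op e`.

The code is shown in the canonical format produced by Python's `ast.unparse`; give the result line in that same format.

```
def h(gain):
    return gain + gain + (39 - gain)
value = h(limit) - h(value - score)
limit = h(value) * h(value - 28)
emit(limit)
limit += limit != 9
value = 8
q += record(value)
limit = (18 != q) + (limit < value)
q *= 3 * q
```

q = q + record(value)

Transformed code:
value = limit + limit + (39 - limit) - (value - score + (value - score) + (39 - (value - score)))
limit = (value + value + (39 - value)) * (value - 28 + (value - 28) + (39 - (value - 28)))
emit(limit)
limit = limit + (limit != 9)
value = 8
q = q + record(value)
limit = (18 != q) + (limit < value)
q = q * (3 * q)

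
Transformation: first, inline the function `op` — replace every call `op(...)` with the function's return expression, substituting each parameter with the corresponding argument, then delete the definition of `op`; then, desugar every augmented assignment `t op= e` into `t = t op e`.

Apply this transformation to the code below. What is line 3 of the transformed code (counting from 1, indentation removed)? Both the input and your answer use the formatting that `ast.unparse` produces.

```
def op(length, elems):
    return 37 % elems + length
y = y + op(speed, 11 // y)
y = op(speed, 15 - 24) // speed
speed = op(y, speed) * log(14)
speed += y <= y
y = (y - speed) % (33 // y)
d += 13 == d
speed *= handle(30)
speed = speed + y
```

Transformed code:
y = y + (37 % (11 // y) + speed)
y = (37 % (15 - 24) + speed) // speed
speed = (37 % speed + y) * log(14)
speed = speed + (y <= y)
y = (y - speed) % (33 // y)
d = d + (13 == d)
speed = speed * handle(30)
speed = speed + y

speed = (37 % speed + y) * log(14)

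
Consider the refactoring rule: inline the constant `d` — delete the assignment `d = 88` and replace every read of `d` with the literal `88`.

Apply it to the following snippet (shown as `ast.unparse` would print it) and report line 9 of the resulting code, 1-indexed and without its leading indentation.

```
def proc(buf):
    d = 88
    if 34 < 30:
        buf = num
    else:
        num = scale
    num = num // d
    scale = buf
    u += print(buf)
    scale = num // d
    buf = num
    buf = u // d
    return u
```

scale = num // 88

Transformed code:
def proc(buf):
    if 34 < 30:
        buf = num
    else:
        num = scale
    num = num // 88
    scale = buf
    u += print(buf)
    scale = num // 88
    buf = num
    buf = u // 88
    return u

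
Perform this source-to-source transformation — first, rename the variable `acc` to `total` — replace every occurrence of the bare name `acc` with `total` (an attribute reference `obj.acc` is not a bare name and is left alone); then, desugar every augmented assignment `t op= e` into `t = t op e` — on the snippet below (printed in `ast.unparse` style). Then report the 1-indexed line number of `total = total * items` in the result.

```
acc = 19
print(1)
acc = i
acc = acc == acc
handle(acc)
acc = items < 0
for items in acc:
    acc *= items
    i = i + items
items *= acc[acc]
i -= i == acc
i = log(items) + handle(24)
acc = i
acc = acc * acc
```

8

Transformed code:
total = 19
print(1)
total = i
total = total == total
handle(total)
total = items < 0
for items in total:
    total = total * items
    i = i + items
items = items * total[total]
i = i - (i == total)
i = log(items) + handle(24)
total = i
total = total * total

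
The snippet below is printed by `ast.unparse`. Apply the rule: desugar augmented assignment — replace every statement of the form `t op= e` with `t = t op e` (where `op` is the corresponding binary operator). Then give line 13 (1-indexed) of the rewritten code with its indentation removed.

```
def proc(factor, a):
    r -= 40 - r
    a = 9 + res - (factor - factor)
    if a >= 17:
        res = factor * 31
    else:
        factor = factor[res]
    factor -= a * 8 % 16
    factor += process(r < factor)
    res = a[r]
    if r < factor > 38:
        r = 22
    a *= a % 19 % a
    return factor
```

a = a * (a % 19 % a)

Transformed code:
def proc(factor, a):
    r = r - (40 - r)
    a = 9 + res - (factor - factor)
    if a >= 17:
        res = factor * 31
    else:
        factor = factor[res]
    factor = factor - a * 8 % 16
    factor = factor + process(r < factor)
    res = a[r]
    if r < factor > 38:
        r = 22
    a = a * (a % 19 % a)
    return factor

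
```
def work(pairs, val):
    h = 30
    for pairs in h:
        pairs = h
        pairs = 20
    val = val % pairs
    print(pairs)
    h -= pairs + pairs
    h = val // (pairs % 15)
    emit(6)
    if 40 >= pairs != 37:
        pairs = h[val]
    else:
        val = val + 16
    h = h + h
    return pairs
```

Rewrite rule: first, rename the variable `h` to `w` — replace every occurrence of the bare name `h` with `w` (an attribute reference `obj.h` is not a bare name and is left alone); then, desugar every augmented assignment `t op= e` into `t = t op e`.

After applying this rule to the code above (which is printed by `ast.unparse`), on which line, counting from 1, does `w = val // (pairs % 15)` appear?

Transformed code:
def work(pairs, val):
    w = 30
    for pairs in w:
        pairs = w
        pairs = 20
    val = val % pairs
    print(pairs)
    w = w - (pairs + pairs)
    w = val // (pairs % 15)
    emit(6)
    if 40 >= pairs != 37:
        pairs = w[val]
    else:
        val = val + 16
    w = w + w
    return pairs

9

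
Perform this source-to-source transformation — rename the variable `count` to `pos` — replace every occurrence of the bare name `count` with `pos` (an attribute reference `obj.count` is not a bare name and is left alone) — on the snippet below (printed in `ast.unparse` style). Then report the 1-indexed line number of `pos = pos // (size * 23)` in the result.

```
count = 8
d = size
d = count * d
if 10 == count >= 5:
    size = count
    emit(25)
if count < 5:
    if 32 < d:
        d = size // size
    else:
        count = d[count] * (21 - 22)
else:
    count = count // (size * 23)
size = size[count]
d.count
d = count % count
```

Transformed code:
pos = 8
d = size
d = pos * d
if 10 == pos >= 5:
    size = pos
    emit(25)
if pos < 5:
    if 32 < d:
        d = size // size
    else:
        pos = d[pos] * (21 - 22)
else:
    pos = pos // (size * 23)
size = size[pos]
d.count
d = pos % pos

13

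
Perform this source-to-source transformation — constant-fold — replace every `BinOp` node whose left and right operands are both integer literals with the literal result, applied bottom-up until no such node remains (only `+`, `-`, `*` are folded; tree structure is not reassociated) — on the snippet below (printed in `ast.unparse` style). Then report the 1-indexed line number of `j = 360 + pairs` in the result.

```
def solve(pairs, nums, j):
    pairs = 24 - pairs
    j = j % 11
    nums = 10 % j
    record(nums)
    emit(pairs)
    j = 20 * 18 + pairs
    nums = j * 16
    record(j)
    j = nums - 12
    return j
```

Transformed code:
def solve(pairs, nums, j):
    pairs = 24 - pairs
    j = j % 11
    nums = 10 % j
    record(nums)
    emit(pairs)
    j = 360 + pairs
    nums = j * 16
    record(j)
    j = nums - 12
    return j

7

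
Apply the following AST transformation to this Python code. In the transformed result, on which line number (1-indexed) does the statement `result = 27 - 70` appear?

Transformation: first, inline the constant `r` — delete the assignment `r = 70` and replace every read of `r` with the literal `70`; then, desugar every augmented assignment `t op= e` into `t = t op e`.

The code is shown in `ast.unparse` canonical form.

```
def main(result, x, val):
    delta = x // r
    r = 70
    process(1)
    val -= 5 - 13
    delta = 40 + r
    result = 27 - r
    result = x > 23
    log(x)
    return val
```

Transformed code:
def main(result, x, val):
    delta = x // 70
    process(1)
    val = val - (5 - 13)
    delta = 40 + 70
    result = 27 - 70
    result = x > 23
    log(x)
    return val

6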